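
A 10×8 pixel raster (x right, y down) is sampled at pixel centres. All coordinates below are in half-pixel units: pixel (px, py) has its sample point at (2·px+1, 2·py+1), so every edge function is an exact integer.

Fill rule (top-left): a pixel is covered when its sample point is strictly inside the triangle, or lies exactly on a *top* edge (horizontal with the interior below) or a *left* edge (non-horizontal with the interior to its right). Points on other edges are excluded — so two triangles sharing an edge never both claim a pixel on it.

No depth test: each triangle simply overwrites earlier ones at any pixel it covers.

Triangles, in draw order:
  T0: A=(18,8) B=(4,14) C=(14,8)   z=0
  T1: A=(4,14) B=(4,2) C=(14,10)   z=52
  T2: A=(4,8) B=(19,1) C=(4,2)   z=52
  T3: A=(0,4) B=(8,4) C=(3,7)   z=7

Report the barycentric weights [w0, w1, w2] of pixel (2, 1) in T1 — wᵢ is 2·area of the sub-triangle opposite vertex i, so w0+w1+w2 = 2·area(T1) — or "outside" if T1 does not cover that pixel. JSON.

T0:
  2·area = 24
  edge (18, 8)→(4, 14): d=(-14,6) right/bottom  bias=-1
  edge (4, 14)→(14, 8): d=(10,-6) top-left  bias=+0
  edge (14, 8)→(18, 8): d=(4,0) top-left  bias=+0
    (9,2)@(19, 5): e=[36,0,-12] → ·  [on edge]
    (6,4)@(13, 9): e=[16,4,4] → █
    (7,4)@(15, 9): e=[4,16,4] → █
    (8,4)@(17, 9): e=[-8,28,4] → ·
    (4,5)@(9, 11): e=[12,0,12] → █  [on edge]
    (5,5)@(11, 11): e=[0,12,12] → ·  [on edge]
    (6,5)@(13, 11): e=[-12,24,12] → ·
    (7,5)@(15, 11): e=[-24,36,12] → ·
    (4,6)@(9, 13): e=[-16,20,20] → ·
  covered (3 px):
    · · · · · · · · · ·
    · · · · · · · · · ·
    · · · · · · · · · ·
    · · · · · · · · · ·
    · · · · · · █ █ · ·
    · · · · █ · · · · ·
    · · · · · · · · · ·
    · · · · · · · · · ·
T1:
  2·area = 120
  edge (4, 14)→(4, 2): d=(0,-12) top-left  bias=+0
  edge (4, 2)→(14, 10): d=(10,8) right/bottom  bias=-1
  edge (14, 10)→(4, 14): d=(-10,4) right/bottom  bias=-1
    (2,1)@(5, 3): e=[12,2,106] → █
    (3,1)@(7, 3): e=[36,-14,98] → ·
    (2,2)@(5, 5): e=[12,22,86] → █
    (3,2)@(7, 5): e=[36,6,78] → █
    (4,2)@(9, 5): e=[60,-10,70] → ·
    (2,3)@(5, 7): e=[12,42,66] → █
    (4,3)@(9, 7): e=[60,10,50] → █
    (5,3)@(11, 7): e=[84,-6,42] → ·
    (2,4)@(5, 9): e=[12,62,46] → █
    (5,4)@(11, 9): e=[84,14,22] → █
    (6,4)@(13, 9): e=[108,-2,14] → ·
    (2,5)@(5, 11): e=[12,82,26] → █
  covered (15 px):
    · · · · · · · · · ·
    · · █ · · · · · · ·
    · · █ █ · · · · · ·
    · · █ █ █ · · · · ·
    · · █ █ █ █ · · · ·
    · · █ █ █ █ · · · ·
    · · █ · · · · · · ·
    · · · · · · · · · ·
T2:
  2·area = 90  (B↔C swapped to make it positive)
  edge (4, 8)→(4, 2): d=(0,-6) top-left  bias=+0
  edge (4, 2)→(19, 1): d=(15,-1) top-left  bias=+0
  edge (19, 1)→(4, 8): d=(-15,7) right/bottom  bias=-1
    (9,0)@(19, 1): e=[90,0,0] → ·  [on edge]
    (2,1)@(5, 3): e=[6,16,68] → █
    (3,1)@(7, 3): e=[18,18,54] → █
    (4,1)@(9, 3): e=[30,20,40] → █
    (5,1)@(11, 3): e=[42,22,26] → █
    (6,1)@(13, 3): e=[54,24,12] → █
    (7,1)@(15, 3): e=[66,26,-2] → ·
    (2,2)@(5, 5): e=[6,46,38] → █
    (5,2)@(11, 5): e=[42,52,-4] → ·
    (6,2)@(13, 5): e=[54,54,-18] → ·
    (2,3)@(5, 7): e=[6,76,8] → █
    (3,3)@(7, 7): e=[18,78,-6] → ·
  covered (9 px):
    · · · · · · · · · ·
    · · █ █ █ █ █ · · ·
    · · █ █ █ · · · · ·
    · · █ · · · · · · ·
    · · · · · · · · · ·
    · · · · · · · · · ·
    · · · · · · · · · ·
    · · · · · · · · · ·
T3:
  2·area = 24
  edge (0, 4)→(8, 4): d=(8,0) top-left  bias=+0
  edge (8, 4)→(3, 7): d=(-5,3) right/bottom  bias=-1
  edge (3, 7)→(0, 4): d=(-3,-3) top-left  bias=+0
    (6,0)@(13, 1): e=[-24,0,48] → ·  [on edge]
    (0,2)@(1, 5): e=[8,16,0] → █  [on edge]
    (1,2)@(3, 5): e=[8,10,6] → █
    (2,2)@(5, 5): e=[8,4,12] → █
    (3,2)@(7, 5): e=[8,-2,18] → ·
    (0,3)@(1, 7): e=[24,6,-6] → ·
    (1,3)@(3, 7): e=[24,0,0] → ·  [on edge]
    (2,3)@(5, 7): e=[24,-6,6] → ·
    (2,4)@(5, 9): e=[40,-16,0] → ·  [on edge]
    (3,5)@(7, 11): e=[56,-32,0] → ·  [on edge]
    (4,6)@(9, 13): e=[72,-48,0] → ·  [on edge]
    (5,7)@(11, 15): e=[88,-64,0] → ·  [on edge]
  covered (3 px):
    · · · · · · · · · ·
    · · · · · · · · · ·
    █ █ █ · · · · · · ·
    · · · · · · · · · ·
    · · · · · · · · · ·
    · · · · · · · · · ·
    · · · · · · · · · ·
    · · · · · · · · · ·

Final: [2,106,12]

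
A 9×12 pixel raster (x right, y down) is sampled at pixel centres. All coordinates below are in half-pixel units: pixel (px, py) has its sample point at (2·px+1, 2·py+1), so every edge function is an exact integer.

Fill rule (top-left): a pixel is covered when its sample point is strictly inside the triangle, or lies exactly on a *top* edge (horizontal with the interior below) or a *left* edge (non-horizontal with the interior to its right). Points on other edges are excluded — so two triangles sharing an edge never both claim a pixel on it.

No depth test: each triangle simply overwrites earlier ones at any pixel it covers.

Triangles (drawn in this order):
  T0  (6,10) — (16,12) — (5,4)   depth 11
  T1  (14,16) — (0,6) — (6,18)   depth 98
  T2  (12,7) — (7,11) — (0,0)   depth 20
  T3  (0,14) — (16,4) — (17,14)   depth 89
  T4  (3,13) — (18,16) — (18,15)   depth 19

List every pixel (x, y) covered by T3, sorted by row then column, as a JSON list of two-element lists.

T0:
  2·area = 58  (B↔C swapped to make it positive)
  edge (6, 10)→(5, 4): d=(-1,-6) top-left  bias=+0
  edge (5, 4)→(16, 12): d=(11,8) right/bottom  bias=-1
  edge (16, 12)→(6, 10): d=(-10,-2) top-left  bias=+0
    (3,3)@(7, 7): e=[9,17,32] → #
    (4,3)@(9, 7): e=[21,1,36] → #
    (5,3)@(11, 7): e=[33,-15,40] → ·
    (0,4)@(1, 9): e=[-29,87,0] → ·  [on edge]
    (3,4)@(7, 9): e=[7,39,12] → #
    (5,4)@(11, 9): e=[31,7,20] → #
    (6,4)@(13, 9): e=[43,-9,24] → ·
    (3,5)@(7, 11): e=[5,61,-8] → ·
    (4,5)@(9, 11): e=[17,45,-4] → ·
    (5,5)@(11, 11): e=[29,29,0] → #  [on edge]
    (6,5)@(13, 11): e=[41,13,4] → #
    (7,5)@(15, 11): e=[53,-3,8] → ·
  covered (7 px):
    · · · · · · · · ·
    · · · · · · · · ·
    · · · · · · · · ·
    · · · # # · · · ·
    · · · # # # · · ·
    · · · · · # # · ·
    · · · · · · · · ·
    · · · · · · · · ·
    · · · · · · · · ·
    · · · · · · · · ·
    · · · · · · · · ·
    · · · · · · · · ·
T1:
  2·area = 108  (B↔C swapped to make it positive)
  edge (14, 16)→(6, 18): d=(-8,2) right/bottom  bias=-1
  edge (6, 18)→(0, 6): d=(-6,-12) top-left  bias=+0
  edge (0, 6)→(14, 16): d=(14,10) right/bottom  bias=-1
    (0,3)@(1, 7): e=[98,6,4] → #
    (1,3)@(3, 7): e=[94,30,-16] → ·
    (0,4)@(1, 9): e=[82,-6,32] → ·
    (1,4)@(3, 9): e=[78,18,12] → #
    (2,4)@(5, 9): e=[74,42,-8] → ·
    (1,5)@(3, 11): e=[62,6,40] → #
    (2,5)@(5, 11): e=[58,30,20] → #
    (3,5)@(7, 11): e=[54,54,0] → ·  [on edge]
    (1,6)@(3, 13): e=[46,-6,68] → ·
    (2,6)@(5, 13): e=[42,18,48] → #
    (3,6)@(7, 13): e=[38,42,28] → #
    (4,6)@(9, 13): e=[34,66,8] → #
  covered (13 px):
    · · · · · · · · ·
    · · · · · · · · ·
    · · · · · · · · ·
    # · · · · · · · ·
    · # · · · · · · ·
    · # # · · · · · ·
    · · # # # · · · ·
    · · # # # # · · ·
    · · · # # · · · ·
    · · · · · · · · ·
    · · · · · · · · ·
    · · · · · · · · ·
T2:
  2·area = 83
  edge (12, 7)→(7, 11): d=(-5,4) right/bottom  bias=-1
  edge (7, 11)→(0, 0): d=(-7,-11) top-left  bias=+0
  edge (0, 0)→(12, 7): d=(12,7) right/bottom  bias=-1
    (0,0)@(1, 1): e=[74,4,5] → #
    (1,0)@(3, 1): e=[66,26,-9] → ·
    (0,1)@(1, 3): e=[64,-10,29] → ·
    (1,1)@(3, 3): e=[56,12,15] → #
    (2,1)@(5, 3): e=[48,34,1] → #
    (3,1)@(7, 3): e=[40,56,-13] → ·
    (8,1)@(17, 3): e=[0,166,-83] → ·  [on edge]
    (1,2)@(3, 5): e=[46,-2,39] → ·
    (2,2)@(5, 5): e=[38,20,25] → #
    (3,2)@(7, 5): e=[30,42,11] → #
    (4,2)@(9, 5): e=[22,64,-3] → ·
    (2,3)@(5, 7): e=[28,6,49] → #
    (3,5)@(7, 11): e=[0,0,83] → ·  [on edge]
  covered (11 px):
    # · · · · · · · ·
    · # # · · · · · ·
    · · # # · · · · ·
    · · # # # # · · ·
    · · · # # · · · ·
    · · · · · · · · ·
    · · · · · · · · ·
    · · · · · · · · ·
    · · · · · · · · ·
    · · · · · · · · ·
    · · · · · · · · ·
    · · · · · · · · ·
T3:
  2·area = 170
  edge (0, 14)→(16, 4): d=(16,-10) top-left  bias=+0
  edge (16, 4)→(17, 14): d=(1,10) right/bottom  bias=-1
  edge (17, 14)→(0, 14): d=(-17,0) right/bottom  bias=-1
    (7,2)@(15, 5): e=[6,11,153] → #
    (8,2)@(17, 5): e=[26,-9,153] → ·
    (6,3)@(13, 7): e=[18,33,119] → #
    (8,3)@(17, 7): e=[58,-7,119] → ·
    (4,4)@(9, 9): e=[10,75,85] → #
    (5,4)@(11, 9): e=[30,55,85] → #
    (8,4)@(17, 9): e=[90,-5,85] → ·
    (2,5)@(5, 11): e=[2,117,51] → #
    (3,5)@(7, 11): e=[22,97,51] → #
    (8,5)@(17, 11): e=[122,-3,51] → ·
    (1,6)@(3, 13): e=[14,139,17] → #
    (8,6)@(17, 13): e=[154,-1,17] → ·
  covered (20 px):
    · · · · · · · · ·
    · · · · · · · · ·
    · · · · · · · # ·
    · · · · · · # # ·
    · · · · # # # # ·
    · · # # # # # # ·
    · # # # # # # # ·
    · · · · · · · · ·
    · · · · · · · · ·
    · · · · · · · · ·
    · · · · · · · · ·
    · · · · · · · · ·
T4:
  2·area = 15  (B↔C swapped to make it positive)
  edge (3, 13)→(18, 15): d=(15,2) right/bottom  bias=-1
  edge (18, 15)→(18, 16): d=(0,1) right/bottom  bias=-1
  edge (18, 16)→(3, 13): d=(-15,-3) top-left  bias=+0
    (1,6)@(3, 13): e=[0,15,0] → ·  [on edge]
    (6,7)@(13, 15): e=[10,5,0] → #  [on edge]
    (7,7)@(15, 15): e=[6,3,6] → #
    (8,7)@(17, 15): e=[2,1,12] → #
    (6,8)@(13, 17): e=[40,5,-30] → ·
    (7,8)@(15, 17): e=[36,3,-24] → ·
    (8,8)@(17, 17): e=[32,1,-18] → ·
  covered (3 px):
    · · · · · · · · ·
    · · · · · · · · ·
    · · · · · · · · ·
    · · · · · · · · ·
    · · · · · · · · ·
    · · · · · · · · ·
    · · · · · · · · ·
    · · · · · · # # #
    · · · · · · · · ·
    · · · · · · · · ·
    · · · · · · · · ·
    · · · · · · · · ·

Answer: [[7,2],[6,3],[7,3],[4,4],[5,4],[6,4],[7,4],[2,5],[3,5],[4,5],[5,5],[6,5],[7,5],[1,6],[2,6],[3,6],[4,6],[5,6],[6,6],[7,6]]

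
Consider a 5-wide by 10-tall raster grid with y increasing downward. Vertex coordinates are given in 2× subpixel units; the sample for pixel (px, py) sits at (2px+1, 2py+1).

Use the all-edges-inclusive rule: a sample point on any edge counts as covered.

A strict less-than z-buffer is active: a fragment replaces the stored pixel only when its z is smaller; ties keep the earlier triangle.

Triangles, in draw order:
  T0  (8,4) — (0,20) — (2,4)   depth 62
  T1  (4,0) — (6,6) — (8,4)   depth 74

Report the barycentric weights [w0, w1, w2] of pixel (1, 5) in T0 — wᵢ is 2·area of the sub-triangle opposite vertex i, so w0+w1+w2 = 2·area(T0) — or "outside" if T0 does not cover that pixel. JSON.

T0:
  2·area = 96
  edge (8, 4)→(0, 20): d=(-8,16) inclusive
  edge (0, 20)→(2, 4): d=(2,-16) inclusive
  edge (2, 4)→(8, 4): d=(6,0) inclusive
    (1,2)@(3, 5): e=[72,18,6] → X
    (2,2)@(5, 5): e=[40,50,6] → X
    (3,2)@(7, 5): e=[8,82,6] → X
    (4,2)@(9, 5): e=[-24,114,6] → .
    (1,3)@(3, 7): e=[56,22,18] → X
    (3,3)@(7, 7): e=[-8,86,18] → .
    (1,4)@(3, 9): e=[40,26,30] → X
    (3,4)@(7, 9): e=[-24,90,30] → .
    (1,5)@(3, 11): e=[24,30,42] → X
    (2,5)@(5, 11): e=[-8,62,42] → .
    (0,6)@(1, 13): e=[40,2,54] → X
    (2,6)@(5, 13): e=[-24,66,54] → .
  covered (12 px):
    . . . . .
    . . . . .
    . X X X .
    . X X . .
    . X X . .
    . X . . .
    X X . . .
    X . . . .
    X . . . .
    . . . . .
T1:
  2·area = 16  (B↔C swapped to make it positive)
  edge (4, 0)→(8, 4): d=(4,4) inclusive
  edge (8, 4)→(6, 6): d=(-2,2) inclusive
  edge (6, 6)→(4, 0): d=(-2,-6) inclusive
    (2,0)@(5, 1): e=[0,12,4] → X  [on edge]
    (3,0)@(7, 1): e=[-8,8,16] → .
    (2,1)@(5, 3): e=[8,8,0] → X  [on edge]
    (3,1)@(7, 3): e=[0,4,12] → X  [on edge]
    (4,1)@(9, 3): e=[-8,0,24] → .  [on edge]
    (2,2)@(5, 5): e=[16,4,-4] → .
    (3,2)@(7, 5): e=[8,0,8] → X  [on edge]
    (4,2)@(9, 5): e=[0,-4,20] → .  [on edge]
    (2,3)@(5, 7): e=[24,0,-8] → .  [on edge]
    (3,3)@(7, 7): e=[16,-4,4] → .
    (1,4)@(3, 9): e=[40,0,-24] → .  [on edge]
    (3,4)@(7, 9): e=[24,-8,0] → .  [on edge]
    (0,5)@(1, 11): e=[56,0,-40] → .  [on edge]
    (4,7)@(9, 15): e=[40,-24,0] → .  [on edge]
  covered (4 px):
    . . X . .
    . . X X .
    . . . X .
    . . . . .
    . . . . .
    . . . . .
    . . . . .
    . . . . .
    . . . . .
    . . . . .

Final: [30,42,24]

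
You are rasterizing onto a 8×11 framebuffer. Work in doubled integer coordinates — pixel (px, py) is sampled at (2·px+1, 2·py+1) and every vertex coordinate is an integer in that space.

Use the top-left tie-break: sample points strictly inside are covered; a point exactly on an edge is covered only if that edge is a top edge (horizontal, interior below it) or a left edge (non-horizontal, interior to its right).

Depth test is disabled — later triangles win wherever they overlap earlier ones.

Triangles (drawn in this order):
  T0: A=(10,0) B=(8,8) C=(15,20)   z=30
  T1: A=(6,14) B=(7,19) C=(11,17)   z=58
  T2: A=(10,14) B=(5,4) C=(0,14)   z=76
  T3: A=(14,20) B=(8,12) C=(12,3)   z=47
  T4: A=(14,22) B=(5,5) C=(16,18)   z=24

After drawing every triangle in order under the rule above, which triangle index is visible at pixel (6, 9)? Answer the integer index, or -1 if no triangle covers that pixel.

T0:
  2·area = 80  (B↔C swapped to make it positive)
  edge (10, 0)→(15, 20): d=(5,20) right/bottom  bias=-1
  edge (15, 20)→(8, 8): d=(-7,-12) top-left  bias=+0
  edge (8, 8)→(10, 0): d=(2,-8) top-left  bias=+0
    (4,2)@(9, 5): e=[45,33,2] → X
    (5,2)@(11, 5): e=[5,57,18] → X
    (6,2)@(13, 5): e=[-35,81,34] → .
    (4,3)@(9, 7): e=[55,19,6] → X
    (6,3)@(13, 7): e=[-25,67,38] → .
    (4,4)@(9, 9): e=[65,5,10] → X
    (6,4)@(13, 9): e=[-15,53,42] → .
    (4,5)@(9, 11): e=[75,-9,14] → .
    (5,5)@(11, 11): e=[35,15,30] → X
    (6,5)@(13, 11): e=[-5,39,46] → .
    (5,6)@(11, 13): e=[45,1,34] → X
    (6,6)@(13, 13): e=[5,25,50] → X
  covered (10 px):
    . . . . . . . .
    . . . . . . . .
    . . . . X X . .
    . . . . X X . .
    . . . . X X . .
    . . . . . X . .
    . . . . . X X .
    . . . . . . X .
    . . . . . . . .
    . . . . . . . .
    . . . . . . . .
T1:
  2·area = 22  (B↔C swapped to make it positive)
  edge (6, 14)→(11, 17): d=(5,3) right/bottom  bias=-1
  edge (11, 17)→(7, 19): d=(-4,2) right/bottom  bias=-1
  edge (7, 19)→(6, 14): d=(-1,-5) top-left  bias=+0
    (2,4)@(5, 9): e=[-22,44,0] → .  [on edge]
    (0,5)@(1, 11): e=[0,44,-22] → .  [on edge]
    (3,7)@(7, 15): e=[2,16,4] → X
    (4,7)@(9, 15): e=[-4,12,14] → .
    (7,7)@(15, 15): e=[-22,0,44] → .  [on edge]
    (3,8)@(7, 17): e=[12,8,2] → X
    (4,8)@(9, 17): e=[6,4,12] → X
    (5,8)@(11, 17): e=[0,0,22] → .  [on edge]
    (3,9)@(7, 19): e=[22,0,0] → .  [on edge]
    (4,9)@(9, 19): e=[16,-4,10] → .
    (1,10)@(3, 21): e=[44,0,-22] → .  [on edge]
  covered (3 px):
    . . . . . . . .
    . . . . . . . .
    . . . . . . . .
    . . . . . . . .
    . . . . . . . .
    . . . . . . . .
    . . . . . . . .
    . . . X . . . .
    . . . X X . . .
    . . . . . . . .
    . . . . . . . .
T2:
  2·area = 100  (B↔C swapped to make it positive)
  edge (10, 14)→(0, 14): d=(-10,0) right/bottom  bias=-1
  edge (0, 14)→(5, 4): d=(5,-10) top-left  bias=+0
  edge (5, 4)→(10, 14): d=(5,10) right/bottom  bias=-1
    (2,2)@(5, 5): e=[90,5,5] → X
    (3,2)@(7, 5): e=[90,25,-15] → .
    (2,3)@(5, 7): e=[70,15,15] → X
    (3,3)@(7, 7): e=[70,35,-5] → .
    (1,4)@(3, 9): e=[50,5,45] → X
    (3,4)@(7, 9): e=[50,45,5] → X
    (4,4)@(9, 9): e=[50,65,-15] → .
    (1,5)@(3, 11): e=[30,15,55] → X
    (4,5)@(9, 11): e=[30,75,-5] → .
    (0,6)@(1, 13): e=[10,5,85] → X
    (4,6)@(9, 13): e=[10,85,5] → X
    (5,6)@(11, 13): e=[10,105,-15] → .
  covered (13 px):
    . . . . . . . .
    . . . . . . . .
    . . X . . . . .
    . . X . . . . .
    . X X X . . . .
    . X X X . . . .
    X X X X X . . .
    . . . . . . . .
    . . . . . . . .
    . . . . . . . .
    . . . . . . . .
T3:
  2·area = 86
  edge (14, 20)→(8, 12): d=(-6,-8) top-left  bias=+0
  edge (8, 12)→(12, 3): d=(4,-9) top-left  bias=+0
  edge (12, 3)→(14, 20): d=(2,17) right/bottom  bias=-1
    (5,3)@(11, 7): e=[54,7,25] → X
    (6,3)@(13, 7): e=[70,25,-9] → .
    (5,4)@(11, 9): e=[42,15,29] → X
    (6,4)@(13, 9): e=[58,33,-5] → .
    (4,5)@(9, 11): e=[14,5,67] → X
    (6,5)@(13, 11): e=[46,41,-1] → .
    (4,6)@(9, 13): e=[2,13,71] → X
    (6,6)@(13, 13): e=[34,49,3] → X
    (7,6)@(15, 13): e=[50,67,-31] → .
    (4,7)@(9, 15): e=[-10,21,75] → .
    (5,7)@(11, 15): e=[6,39,41] → X
    (7,7)@(15, 15): e=[38,75,-27] → .
  covered (10 px):
    . . . . . . . .
    . . . . . . . .
    . . . . . . . .
    . . . . . X . .
    . . . . . X . .
    . . . . X X . .
    . . . . X X X .
    . . . . . X X .
    . . . . . . X .
    . . . . . . . .
    . . . . . . . .
T4:
  2·area = 70
  edge (14, 22)→(5, 5): d=(-9,-17) top-left  bias=+0
  edge (5, 5)→(16, 18): d=(11,13) right/bottom  bias=-1
  edge (16, 18)→(14, 22): d=(-2,4) right/bottom  bias=-1
    (2,2)@(5, 5): e=[0,0,70] → .  [on edge]
    (4,5)@(9, 11): e=[14,14,42] → X
    (5,5)@(11, 11): e=[48,-12,34] → .
    (4,6)@(9, 13): e=[-4,36,38] → .
    (5,6)@(11, 13): e=[30,10,30] → X
    (6,6)@(13, 13): e=[64,-16,22] → .
    (5,7)@(11, 15): e=[12,32,26] → X
    (6,7)@(13, 15): e=[46,6,18] → X
    (7,7)@(15, 15): e=[80,-20,10] → .
    (5,8)@(11, 17): e=[-6,54,22] → .
    (6,8)@(13, 17): e=[28,28,14] → X
    (7,8)@(15, 17): e=[62,2,6] → X
  covered (8 px):
    . . . . . . . .
    . . . . . . . .
    . . . . . . . .
    . . . . . . . .
    . . . . . . . .
    . . . . X . . .
    . . . . . X . .
    . . . . . X X .
    . . . . . . X X
    . . . . . . X X
    . . . . . . . .

Z-buffer (winner per pixel, '.' = empty):
  . . . . . . . .
  . . . . . . . .
  . . 2 . 0 0 . .
  . . 2 . 0 3 . .
  . 2 2 2 0 3 . .
  . 2 2 2 4 3 . .
  2 2 2 2 3 4 3 .
  . . . 1 . 4 4 .
  . . . 1 1 . 4 4
  . . . . . . 4 4
  . . . . . . . .

Answer: 4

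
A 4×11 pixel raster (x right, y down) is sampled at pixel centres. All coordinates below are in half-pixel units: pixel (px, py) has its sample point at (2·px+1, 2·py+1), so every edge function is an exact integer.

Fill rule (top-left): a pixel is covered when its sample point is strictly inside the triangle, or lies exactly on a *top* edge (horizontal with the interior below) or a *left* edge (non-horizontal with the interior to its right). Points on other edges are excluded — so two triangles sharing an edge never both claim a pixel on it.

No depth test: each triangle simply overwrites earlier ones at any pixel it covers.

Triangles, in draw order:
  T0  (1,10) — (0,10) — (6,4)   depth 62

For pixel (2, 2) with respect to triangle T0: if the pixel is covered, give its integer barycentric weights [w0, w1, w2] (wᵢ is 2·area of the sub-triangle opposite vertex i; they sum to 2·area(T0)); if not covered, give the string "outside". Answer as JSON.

T0:
  2·area = 6
  edge (1, 10)→(0, 10): d=(-1,0) right/bottom  bias=-1
  edge (0, 10)→(6, 4): d=(6,-6) top-left  bias=+0
  edge (6, 4)→(1, 10): d=(-5,6) right/bottom  bias=-1
    (3,1)@(7, 3): e=[7,0,-1] → ·  [on edge]
    (2,2)@(5, 5): e=[5,0,1] → #  [on edge]
    (3,2)@(7, 5): e=[5,12,-11] → ·
    (1,3)@(3, 7): e=[3,0,3] → #  [on edge]
    (2,3)@(5, 7): e=[3,12,-9] → ·
    (0,4)@(1, 9): e=[1,0,5] → #  [on edge]
    (1,4)@(3, 9): e=[1,12,-7] → ·
    (0,5)@(1, 11): e=[-1,12,-5] → ·
  covered (3 px):
    · · · ·
    · · · ·
    · · # ·
    · # · ·
    # · · ·
    · · · ·
    · · · ·
    · · · ·
    · · · ·
    · · · ·
    · · · ·

Final: [0,1,5]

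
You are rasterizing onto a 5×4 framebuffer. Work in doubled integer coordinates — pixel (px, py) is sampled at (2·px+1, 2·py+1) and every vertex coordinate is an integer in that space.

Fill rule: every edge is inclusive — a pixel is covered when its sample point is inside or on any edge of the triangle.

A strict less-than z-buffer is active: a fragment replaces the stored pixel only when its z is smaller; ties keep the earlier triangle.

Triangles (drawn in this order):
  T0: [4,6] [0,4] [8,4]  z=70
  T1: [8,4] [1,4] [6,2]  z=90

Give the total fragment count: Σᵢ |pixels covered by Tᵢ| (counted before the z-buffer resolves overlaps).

T0:
  2·area = 16
  edge (4, 6)→(0, 4): d=(-4,-2) inclusive
  edge (0, 4)→(8, 4): d=(8,0) inclusive
  edge (8, 4)→(4, 6): d=(-4,2) inclusive
    (1,2)@(3, 5): e=[2,8,6] → █
    (2,2)@(5, 5): e=[6,8,2] → █
    (3,2)@(7, 5): e=[10,8,-2] → ·
    (1,3)@(3, 7): e=[-6,24,-2] → ·
    (2,3)@(5, 7): e=[-2,24,-6] → ·
  covered (2 px):
    · · · · ·
    · · · · ·
    · █ █ · ·
    · · · · ·
T1:
  2·area = 14
  edge (8, 4)→(1, 4): d=(-7,0) inclusive
  edge (1, 4)→(6, 2): d=(5,-2) inclusive
  edge (6, 2)→(8, 4): d=(2,2) inclusive
    (2,0)@(5, 1): e=[21,-7,0] → ·  [on edge]
    (2,1)@(5, 3): e=[7,3,4] → █
    (3,1)@(7, 3): e=[7,7,0] → █  [on edge]
    (4,1)@(9, 3): e=[7,11,-4] → ·
    (2,2)@(5, 5): e=[-7,13,8] → ·
    (3,2)@(7, 5): e=[-7,17,4] → ·
    (4,2)@(9, 5): e=[-7,21,0] → ·  [on edge]
  covered (2 px):
    · · · · ·
    · · █ █ ·
    · · · · ·
    · · · · ·

Final: 4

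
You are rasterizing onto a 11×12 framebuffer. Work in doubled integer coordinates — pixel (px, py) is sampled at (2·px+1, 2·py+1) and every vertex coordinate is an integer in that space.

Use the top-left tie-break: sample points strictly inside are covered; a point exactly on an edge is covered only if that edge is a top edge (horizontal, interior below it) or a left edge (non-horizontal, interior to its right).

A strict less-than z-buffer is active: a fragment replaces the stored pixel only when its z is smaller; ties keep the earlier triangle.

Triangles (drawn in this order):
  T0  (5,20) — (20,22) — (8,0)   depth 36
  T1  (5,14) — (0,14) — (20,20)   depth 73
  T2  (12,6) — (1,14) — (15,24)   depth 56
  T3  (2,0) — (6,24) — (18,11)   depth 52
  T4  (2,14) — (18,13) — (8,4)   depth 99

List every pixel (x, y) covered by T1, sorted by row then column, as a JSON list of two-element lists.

T0:
  2·area = 306  (B↔C swapped to make it positive)
  edge (5, 20)→(8, 0): d=(3,-20) top-left  bias=+0
  edge (8, 0)→(20, 22): d=(12,22) right/bottom  bias=-1
  edge (20, 22)→(5, 20): d=(-15,-2) top-left  bias=+0
    (4,1)@(9, 3): e=[29,14,263] → █
    (5,1)@(11, 3): e=[69,-30,267] → ·
    (4,2)@(9, 5): e=[35,38,233] → █
    (5,2)@(11, 5): e=[75,-6,237] → ·
    (3,3)@(7, 7): e=[1,106,199] → █
    (5,3)@(11, 7): e=[81,18,207] → █
    (6,3)@(13, 7): e=[121,-26,211] → ·
    (3,4)@(7, 9): e=[7,130,169] → █
    (6,4)@(13, 9): e=[127,-2,181] → ·
    (3,5)@(7, 11): e=[13,154,139] → █
    (6,5)@(13, 11): e=[133,22,151] → █
    (7,5)@(15, 11): e=[173,-22,155] → ·
  covered (38 px):
    · · · · · · · · · · ·
    · · · · █ · · · · · ·
    · · · · █ · · · · · ·
    · · · █ █ █ · · · · ·
    · · · █ █ █ · · · · ·
    · · · █ █ █ █ · · · ·
    · · · █ █ █ █ █ · · ·
    · · · █ █ █ █ █ · · ·
    · · · █ █ █ █ █ █ · ·
    · · · █ █ █ █ █ █ · ·
    · · · · · · █ █ █ █ ·
    · · · · · · · · · · ·
T1:
  2·area = 30  (B↔C swapped to make it positive)
  edge (5, 14)→(20, 20): d=(15,6) right/bottom  bias=-1
  edge (20, 20)→(0, 14): d=(-20,-6) top-left  bias=+0
  edge (0, 14)→(5, 14): d=(5,0) top-left  bias=+0
    (2,7)@(5, 15): e=[15,10,5] → █
    (3,7)@(7, 15): e=[3,22,5] → █
    (4,7)@(9, 15): e=[-9,34,5] → ·
    (2,8)@(5, 17): e=[45,-30,15] → ·
    (3,8)@(7, 17): e=[33,-18,15] → ·
    (5,8)@(11, 17): e=[9,6,15] → █
    (6,8)@(13, 17): e=[-3,18,15] → ·
    (5,9)@(11, 19): e=[39,-34,25] → ·
    (8,9)@(17, 19): e=[3,2,25] → █
    (9,9)@(19, 19): e=[-9,14,25] → ·
    (8,10)@(17, 21): e=[33,-38,35] → ·
  covered (4 px):
    · · · · · · · · · · ·
    · · · · · · · · · · ·
    · · · · · · · · · · ·
    · · · · · · · · · · ·
    · · · · · · · · · · ·
    · · · · · · · · · · ·
    · · · · · · · · · · ·
    · · █ █ · · · · · · ·
    · · · · · █ · · · · ·
    · · · · · · · · █ · ·
    · · · · · · · · · · ·
    · · · · · · · · · · ·
T2:
  2·area = 222  (B↔C swapped to make it positive)
  edge (12, 6)→(15, 24): d=(3,18) right/bottom  bias=-1
  edge (15, 24)→(1, 14): d=(-14,-10) top-left  bias=+0
  edge (1, 14)→(12, 6): d=(11,-8) top-left  bias=+0
    (5,3)@(11, 7): e=[21,198,3] → █
    (6,3)@(13, 7): e=[-15,218,19] → ·
    (4,4)@(9, 9): e=[63,150,9] → █
    (6,4)@(13, 9): e=[-9,190,41] → ·
    (3,5)@(7, 11): e=[105,102,15] → █
    (6,5)@(13, 11): e=[-3,162,63] → ·
    (1,6)@(3, 13): e=[183,34,5] → █
    (2,6)@(5, 13): e=[147,54,21] → █
    (6,6)@(13, 13): e=[3,134,85] → █
    (7,6)@(15, 13): e=[-33,154,101] → ·
    (1,7)@(3, 15): e=[189,6,27] → █
    (7,7)@(15, 15): e=[-27,126,123] → ·
  covered (27 px):
    · · · · · · · · · · ·
    · · · · · · · · · · ·
    · · · · · · · · · · ·
    · · · · · █ · · · · ·
    · · · · █ █ · · · · ·
    · · · █ █ █ · · · · ·
    · █ █ █ █ █ █ · · · ·
    · █ █ █ █ █ █ · · · ·
    · · · █ █ █ █ · · · ·
    · · · · █ █ █ · · · ·
    · · · · · █ █ · · · ·
    · · · · · · · · · · ·
T3:
  2·area = 340  (B↔C swapped to make it positive)
  edge (2, 0)→(18, 11): d=(16,11) right/bottom  bias=-1
  edge (18, 11)→(6, 24): d=(-12,13) right/bottom  bias=-1
  edge (6, 24)→(2, 0): d=(-4,-24) top-left  bias=+0
    (1,0)@(3, 1): e=[5,315,20] → █
    (2,0)@(5, 1): e=[-17,289,68] → ·
    (1,1)@(3, 3): e=[37,291,12] → █
    (2,1)@(5, 3): e=[15,265,60] → █
    (3,1)@(7, 3): e=[-7,239,108] → ·
    (1,2)@(3, 5): e=[69,267,4] → █
    (3,2)@(7, 5): e=[25,215,100] → █
    (4,2)@(9, 5): e=[3,189,148] → █
    (5,2)@(11, 5): e=[-19,163,196] → ·
    (1,3)@(3, 7): e=[101,243,-4] → ·
    (2,3)@(5, 7): e=[79,217,44] → █
    (5,3)@(11, 7): e=[13,139,188] → █
  covered (42 px):
    · █ · · · · · · · · ·
    · █ █ · · · · · · · ·
    · █ █ █ █ · · · · · ·
    · · █ █ █ █ · · · · ·
    · · █ █ █ █ █ █ · · ·
    · · █ █ █ █ █ █ █ · ·
    · · █ █ █ █ █ █ · · ·
    · · █ █ █ █ █ · · · ·
    · · █ █ █ █ · · · · ·
    · · · █ █ · · · · · ·
    · · · █ · · · · · · ·
    · · · · · · · · · · ·
T4:
  2·area = 154  (B↔C swapped to make it positive)
  edge (2, 14)→(8, 4): d=(6,-10) top-left  bias=+0
  edge (8, 4)→(18, 13): d=(10,9) right/bottom  bias=-1
  edge (18, 13)→(2, 14): d=(-16,1) right/bottom  bias=-1
    (4,2)@(9, 5): e=[16,1,137] → █
    (5,2)@(11, 5): e=[36,-17,135] → ·
    (3,3)@(7, 7): e=[8,39,107] → █
    (5,3)@(11, 7): e=[48,3,103] → █
    (6,3)@(13, 7): e=[68,-15,101] → ·
    (2,4)@(5, 9): e=[0,77,77] → █  [on edge]
    (6,4)@(13, 9): e=[80,5,69] → █
    (7,4)@(15, 9): e=[100,-13,67] → ·
    (2,5)@(5, 11): e=[12,97,45] → █
    (7,5)@(15, 11): e=[112,7,35] → █
    (8,5)@(17, 11): e=[132,-11,33] → ·
    (1,6)@(3, 13): e=[4,135,15] → █
  covered (23 px):
    · · · · · · · · · · ·
    · · · · · · · · · · ·
    · · · · █ · · · · · ·
    · · · █ █ █ · · · · ·
    · · █ █ █ █ █ · · · ·
    · · █ █ █ █ █ █ · · ·
    · █ █ █ █ █ █ █ █ · ·
    · · · · · · · · · · ·
    · · · · · · · · · · ·
    · · · · · · · · · · ·
    · · · · · · · · · · ·
    · · · · · · · · · · ·

Answer: [[2,7],[3,7],[5,8],[8,9]]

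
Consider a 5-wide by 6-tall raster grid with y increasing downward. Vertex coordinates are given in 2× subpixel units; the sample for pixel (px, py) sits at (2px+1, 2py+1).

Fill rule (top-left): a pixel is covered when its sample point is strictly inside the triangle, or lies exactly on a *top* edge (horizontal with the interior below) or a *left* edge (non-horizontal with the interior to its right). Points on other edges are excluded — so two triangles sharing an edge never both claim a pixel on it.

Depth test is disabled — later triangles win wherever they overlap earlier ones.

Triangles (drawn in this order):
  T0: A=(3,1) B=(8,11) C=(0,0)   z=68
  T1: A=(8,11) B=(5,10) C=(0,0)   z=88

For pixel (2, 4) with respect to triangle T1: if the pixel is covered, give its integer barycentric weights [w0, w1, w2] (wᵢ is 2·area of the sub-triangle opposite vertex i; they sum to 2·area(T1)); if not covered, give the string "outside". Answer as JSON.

T0:
  2·area = 25
  edge (3, 1)→(8, 11): d=(5,10) right/bottom  bias=-1
  edge (8, 11)→(0, 0): d=(-8,-11) top-left  bias=+0
  edge (0, 0)→(3, 1): d=(3,1) right/bottom  bias=-1
    (0,0)@(1, 1): e=[20,3,2] → █
    (1,0)@(3, 1): e=[0,25,0] → ·  [on edge]
    (0,1)@(1, 3): e=[30,-13,8] → ·
    (1,1)@(3, 3): e=[10,9,6] → █
    (2,1)@(5, 3): e=[-10,31,4] → ·
    (4,1)@(9, 3): e=[-50,75,0] → ·  [on edge]
    (1,2)@(3, 5): e=[20,-7,12] → ·
    (2,2)@(5, 5): e=[0,15,10] → ·  [on edge]
    (3,4)@(7, 9): e=[0,5,20] → ·  [on edge]
  covered (2 px):
    █ · · · ·
    · █ · · ·
    · · · · ·
    · · · · ·
    · · · · ·
    · · · · ·
T1:
  2·area = 25
  edge (8, 11)→(5, 10): d=(-3,-1) top-left  bias=+0
  edge (5, 10)→(0, 0): d=(-5,-10) top-left  bias=+0
  edge (0, 0)→(8, 11): d=(8,11) right/bottom  bias=-1
    (1,2)@(3, 5): e=[13,5,7] → █
    (2,2)@(5, 5): e=[15,25,-15] → ·
    (1,3)@(3, 7): e=[7,-5,23] → ·
    (2,3)@(5, 7): e=[9,15,1] → █
    (3,3)@(7, 7): e=[11,35,-21] → ·
    (2,4)@(5, 9): e=[3,5,17] → █
    (3,4)@(7, 9): e=[5,25,-5] → ·
    (2,5)@(5, 11): e=[-3,-5,33] → ·
  covered (3 px):
    · · · · ·
    · · · · ·
    · █ · · ·
    · · █ · ·
    · · █ · ·
    · · · · ·

Final: [5,17,3]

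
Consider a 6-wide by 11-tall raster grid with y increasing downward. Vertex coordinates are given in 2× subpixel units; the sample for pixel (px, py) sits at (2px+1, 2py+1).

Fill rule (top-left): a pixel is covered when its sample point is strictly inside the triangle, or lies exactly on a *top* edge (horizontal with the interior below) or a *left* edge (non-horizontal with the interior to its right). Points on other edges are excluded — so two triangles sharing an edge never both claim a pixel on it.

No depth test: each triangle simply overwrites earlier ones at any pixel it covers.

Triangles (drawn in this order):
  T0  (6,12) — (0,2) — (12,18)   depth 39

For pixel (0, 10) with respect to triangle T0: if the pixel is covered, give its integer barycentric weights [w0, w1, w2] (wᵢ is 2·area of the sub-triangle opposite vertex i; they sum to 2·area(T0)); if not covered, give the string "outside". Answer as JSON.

T0:
  2·area = 24
  edge (6, 12)→(0, 2): d=(-6,-10) top-left  bias=+0
  edge (0, 2)→(12, 18): d=(12,16) right/bottom  bias=-1
  edge (12, 18)→(6, 12): d=(-6,-6) top-left  bias=+0
    (0,3)@(1, 7): e=[-20,44,0] → ·  [on edge]
    (1,3)@(3, 7): e=[0,12,12] → #  [on edge]
    (2,3)@(5, 7): e=[20,-20,24] → ·
    (1,4)@(3, 9): e=[-12,36,0] → ·  [on edge]
    (2,4)@(5, 9): e=[8,4,12] → #
    (3,4)@(7, 9): e=[28,-28,24] → ·
    (2,5)@(5, 11): e=[-4,28,0] → ·  [on edge]
    (3,6)@(7, 13): e=[4,20,0] → #  [on edge]
    (4,6)@(9, 13): e=[24,-12,12] → ·
    (3,7)@(7, 15): e=[-8,44,-12] → ·
    (4,7)@(9, 15): e=[12,12,0] → #  [on edge]
    (5,7)@(11, 15): e=[32,-20,12] → ·
    (4,8)@(9, 17): e=[0,36,-12] → ·  [on edge]
    (5,8)@(11, 17): e=[20,4,0] → #  [on edge]
  covered (5 px):
    · · · · · ·
    · · · · · ·
    · · · · · ·
    · # · · · ·
    · · # · · ·
    · · · · · ·
    · · · # · ·
    · · · · # ·
    · · · · · #
    · · · · · ·
    · · · · · ·

Answer: "outside"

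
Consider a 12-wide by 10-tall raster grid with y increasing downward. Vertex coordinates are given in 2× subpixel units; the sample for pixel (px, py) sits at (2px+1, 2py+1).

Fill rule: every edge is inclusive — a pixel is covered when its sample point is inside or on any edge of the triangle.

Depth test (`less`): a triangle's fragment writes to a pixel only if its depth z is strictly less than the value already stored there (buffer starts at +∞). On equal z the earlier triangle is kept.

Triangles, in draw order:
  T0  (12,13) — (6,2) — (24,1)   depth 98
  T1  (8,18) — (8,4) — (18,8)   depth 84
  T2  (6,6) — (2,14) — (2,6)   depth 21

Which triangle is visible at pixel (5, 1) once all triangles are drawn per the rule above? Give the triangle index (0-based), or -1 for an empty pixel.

T0:
  2·area = 204
  edge (12, 13)→(6, 2): d=(-6,-11) inclusive
  edge (6, 2)→(24, 1): d=(18,-1) inclusive
  edge (24, 1)→(12, 13): d=(-12,12) inclusive
    (3,1)@(7, 3): e=[5,19,180] → █
    (4,1)@(9, 3): e=[27,21,156] → █
    (5,1)@(11, 3): e=[49,23,132] → █
    (6,1)@(13, 3): e=[71,25,108] → █
    (7,1)@(15, 3): e=[93,27,84] → █
    (8,1)@(17, 3): e=[115,29,60] → █
    (9,1)@(19, 3): e=[137,31,36] → █
    (10,1)@(21, 3): e=[159,33,12] → █
    (11,1)@(23, 3): e=[181,35,-12] → ·
    (3,2)@(7, 5): e=[-7,55,156] → ·
    (4,2)@(9, 5): e=[15,57,132] → █
    (10,2)@(21, 5): e=[147,69,-12] → ·
  covered (24 px):
    · · · · · · · · · · · ·
    · · · █ █ █ █ █ █ █ █ ·
    · · · · █ █ █ █ █ █ · ·
    · · · · █ █ █ █ █ · · ·
    · · · · · █ █ █ · · · ·
    · · · · · █ █ · · · · ·
    · · · · · · · · · · · ·
    · · · · · · · · · · · ·
    · · · · · · · · · · · ·
    · · · · · · · · · · · ·
T1:
  2·area = 140
  edge (8, 18)→(8, 4): d=(0,-14) inclusive
  edge (8, 4)→(18, 8): d=(10,4) inclusive
  edge (18, 8)→(8, 18): d=(-10,10) inclusive
    (11,1)@(23, 3): e=[210,-70,0] → ·  [on edge]
    (4,2)@(9, 5): e=[14,6,120] → █
    (5,2)@(11, 5): e=[42,-2,100] → ·
    (10,2)@(21, 5): e=[182,-42,0] → ·  [on edge]
    (4,3)@(9, 7): e=[14,26,100] → █
    (5,3)@(11, 7): e=[42,18,80] → █
    (6,3)@(13, 7): e=[70,10,60] → █
    (7,3)@(15, 7): e=[98,2,40] → █
    (8,3)@(17, 7): e=[126,-6,20] → ·
    (9,3)@(19, 7): e=[154,-14,0] → ·  [on edge]
    (4,4)@(9, 9): e=[14,46,80] → █
    (8,4)@(17, 9): e=[126,14,0] → █  [on edge]
    (7,5)@(15, 11): e=[98,42,0] → █  [on edge]
    (6,6)@(13, 13): e=[70,70,0] → █  [on edge]
    (5,7)@(11, 15): e=[42,98,0] → █  [on edge]
    (4,8)@(9, 17): e=[14,126,0] → █  [on edge]
    (3,9)@(7, 19): e=[-14,154,0] → ·  [on edge]
  covered (20 px):
    · · · · · · · · · · · ·
    · · · · · · · · · · · ·
    · · · · █ · · · · · · ·
    · · · · █ █ █ █ · · · ·
    · · · · █ █ █ █ █ · · ·
    · · · · █ █ █ █ · · · ·
    · · · · █ █ █ · · · · ·
    · · · · █ █ · · · · · ·
    · · · · █ · · · · · · ·
    · · · · · · · · · · · ·
T2:
  2·area = 32
  edge (6, 6)→(2, 14): d=(-4,8) inclusive
  edge (2, 14)→(2, 6): d=(0,-8) inclusive
  edge (2, 6)→(6, 6): d=(4,0) inclusive
    (1,3)@(3, 7): e=[20,8,4] → █
    (2,3)@(5, 7): e=[4,24,4] → █
    (3,3)@(7, 7): e=[-12,40,4] → ·
    (1,4)@(3, 9): e=[12,8,12] → █
    (2,4)@(5, 9): e=[-4,24,12] → ·
    (1,5)@(3, 11): e=[4,8,20] → █
    (2,5)@(5, 11): e=[-12,24,20] → ·
    (1,6)@(3, 13): e=[-4,8,28] → ·
  covered (4 px):
    · · · · · · · · · · · ·
    · · · · · · · · · · · ·
    · · · · · · · · · · · ·
    · █ █ · · · · · · · · ·
    · █ · · · · · · · · · ·
    · █ · · · · · · · · · ·
    · · · · · · · · · · · ·
    · · · · · · · · · · · ·
    · · · · · · · · · · · ·
    · · · · · · · · · · · ·

Z-buffer (winner per pixel, '.' = empty):
  . . . . . . . . . . . .
  . . . 0 0 0 0 0 0 0 0 .
  . . . . 1 0 0 0 0 0 . .
  . 2 2 . 1 1 1 1 0 . . .
  . 2 . . 1 1 1 1 1 . . .
  . 2 . . 1 1 1 1 . . . .
  . . . . 1 1 1 . . . . .
  . . . . 1 1 . . . . . .
  . . . . 1 . . . . . . .
  . . . . . . . . . . . .

Result: 0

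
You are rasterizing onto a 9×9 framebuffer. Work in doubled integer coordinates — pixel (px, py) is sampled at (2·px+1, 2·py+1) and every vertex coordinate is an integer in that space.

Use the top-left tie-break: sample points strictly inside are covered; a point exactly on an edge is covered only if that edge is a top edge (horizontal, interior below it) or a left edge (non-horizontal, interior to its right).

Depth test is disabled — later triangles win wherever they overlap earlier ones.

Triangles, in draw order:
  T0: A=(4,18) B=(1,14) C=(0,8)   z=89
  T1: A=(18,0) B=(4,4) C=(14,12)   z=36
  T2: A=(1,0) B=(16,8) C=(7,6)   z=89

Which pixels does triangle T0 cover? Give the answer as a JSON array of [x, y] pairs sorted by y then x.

T0:
  2·area = 14
  edge (4, 18)→(1, 14): d=(-3,-4) top-left  bias=+0
  edge (1, 14)→(0, 8): d=(-1,-6) top-left  bias=+0
  edge (0, 8)→(4, 18): d=(4,10) right/bottom  bias=-1
    (0,5)@(1, 11): e=[9,3,2] → #
    (1,5)@(3, 11): e=[17,15,-18] → ·
    (0,6)@(1, 13): e=[3,1,10] → #
    (1,6)@(3, 13): e=[11,13,-10] → ·
    (0,7)@(1, 15): e=[-3,-1,18] → ·
  covered (2 px):
    · · · · · · · · ·
    · · · · · · · · ·
    · · · · · · · · ·
    · · · · · · · · ·
    · · · · · · · · ·
    # · · · · · · · ·
    # · · · · · · · ·
    · · · · · · · · ·
    · · · · · · · · ·
T1:
  2·area = 152  (B↔C swapped to make it positive)
  edge (18, 0)→(14, 12): d=(-4,12) right/bottom  bias=-1
  edge (14, 12)→(4, 4): d=(-10,-8) top-left  bias=+0
  edge (4, 4)→(18, 0): d=(14,-4) top-left  bias=+0
    (7,0)@(15, 1): e=[32,118,2] → #
    (8,0)@(17, 1): e=[8,134,10] → #
    (4,1)@(9, 3): e=[96,50,6] → #
    (5,1)@(11, 3): e=[72,66,14] → #
    (6,1)@(13, 3): e=[48,82,22] → #
    (8,1)@(17, 3): e=[0,114,38] → ·  [on edge]
    (3,2)@(7, 5): e=[112,14,26] → #
    (8,2)@(17, 5): e=[-8,94,66] → ·
    (3,3)@(7, 7): e=[104,-6,54] → ·
    (4,3)@(9, 7): e=[80,10,62] → #
    (8,3)@(17, 7): e=[-16,74,94] → ·
    (4,4)@(9, 9): e=[72,-10,90] → ·
    (7,4)@(15, 9): e=[0,38,114] → ·  [on edge]
    (6,7)@(13, 15): e=[0,-38,190] → ·  [on edge]
  covered (18 px):
    · · · · · · · # #
    · · · · # # # # ·
    · · · # # # # # ·
    · · · · # # # # ·
    · · · · · # # · ·
    · · · · · · # · ·
    · · · · · · · · ·
    · · · · · · · · ·
    · · · · · · · · ·
T2:
  2·area = 42
  edge (1, 0)→(16, 8): d=(15,8) right/bottom  bias=-1
  edge (16, 8)→(7, 6): d=(-9,-2) top-left  bias=+0
  edge (7, 6)→(1, 0): d=(-6,-6) top-left  bias=+0
    (2,1)@(5, 3): e=[13,23,6] → #
    (3,1)@(7, 3): e=[-3,27,18] → ·
    (2,2)@(5, 5): e=[43,5,-6] → ·
    (3,2)@(7, 5): e=[27,9,6] → #
    (4,2)@(9, 5): e=[11,13,18] → #
    (5,2)@(11, 5): e=[-5,17,30] → ·
    (3,3)@(7, 7): e=[57,-9,-6] → ·
    (4,3)@(9, 7): e=[41,-5,6] → ·
    (6,3)@(13, 7): e=[9,3,30] → #
    (7,3)@(15, 7): e=[-7,7,42] → ·
    (6,4)@(13, 9): e=[39,-15,18] → ·
  covered (4 px):
    · · · · · · · · ·
    · · # · · · · · ·
    · · · # # · · · ·
    · · · · · · # · ·
    · · · · · · · · ·
    · · · · · · · · ·
    · · · · · · · · ·
    · · · · · · · · ·
    · · · · · · · · ·

Final: [[0,5],[0,6]]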